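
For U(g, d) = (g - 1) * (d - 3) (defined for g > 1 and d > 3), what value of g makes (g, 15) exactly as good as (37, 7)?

U(37, 7) = 144.
Set U(g, 15) = 144 and solve.
With d = 15: (15 − 3) = 12, so (g − 1) = 144/12 = 12.
So g = 1 + 12 = 13.
Check: U(13, 15) = 144.

g = 13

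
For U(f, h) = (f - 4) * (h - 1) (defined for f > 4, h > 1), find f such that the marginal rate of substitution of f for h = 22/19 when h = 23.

MU_f = (h−1), MU_h = (f−4).
MRS = (h−1)/(f−4).
Substitute h = 23: MRS = 22/(f − 4). Setting this equal to 22/19 gives f − 4 = 22/(22/19) = 19, so f = 23.

f = 23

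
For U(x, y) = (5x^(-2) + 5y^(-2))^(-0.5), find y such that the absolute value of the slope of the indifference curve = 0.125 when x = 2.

y = 1

For CES with ρ = -2, MRS = (y/x)^3.
Setting (y/2)^3 = 0.125 gives y/2 = 0.5 and y = 1.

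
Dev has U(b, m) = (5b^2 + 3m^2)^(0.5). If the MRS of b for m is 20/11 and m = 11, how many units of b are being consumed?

b = 12

For CES with ρ = 2, MRS = (5/3)·(m/b)^(-1).
Setting (5/3)·(11/b)^(-1) = 20/11 gives (11/b)^(-1) = 12/11, so 11/b = 11/12 and b = 12.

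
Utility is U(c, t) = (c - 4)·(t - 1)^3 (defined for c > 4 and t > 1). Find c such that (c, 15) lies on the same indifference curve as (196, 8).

U(196, 8) = 65856.
Set U(c, 15) = 65856 and solve.
With t = 15: (15 − 1)^3 = 2744, so (c − 4) = 65856/2744 = 24.
So c = 4 + 24 = 28.
Check: U(28, 15) = 65856.

c = 28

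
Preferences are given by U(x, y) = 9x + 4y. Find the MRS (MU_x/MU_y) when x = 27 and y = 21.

MRS = 2.25

MU_x = 9, MU_y = 4, so MRS = 9/4 = 2.25 at every bundle.
At (27, 21): MRS = 2.25.
That is, one extra unit of x is worth 2.25 units of y at the margin.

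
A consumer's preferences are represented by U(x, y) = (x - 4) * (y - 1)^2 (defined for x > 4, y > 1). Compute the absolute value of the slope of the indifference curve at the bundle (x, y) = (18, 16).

MU_x = (y−1)^2, MU_y = 2·(x−4)·(y−1).
MRS = (1/2)·(y−1)/(x−4).
At (18, 16): MRS = 15/28.
The indifference curve has slope −15/28 at this bundle.

MRS = 15/28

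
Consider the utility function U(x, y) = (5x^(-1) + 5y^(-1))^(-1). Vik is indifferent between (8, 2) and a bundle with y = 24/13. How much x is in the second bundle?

U depends on (x, y) only through S = 5x^(-1) + 5y^(-1), so equal utility means equal S. At (8, 2): S = 3.125.
With y = 24/13: 5·(24/13)^(-1) = 65/24, so 5x^(-1) = 3.125 − 65/24 = 5/12, i.e. x^(-1) = 1/12.
Hence x = 1/(1/12) = 12.
Check: U(12, 24/13) = 0.32.

x = 12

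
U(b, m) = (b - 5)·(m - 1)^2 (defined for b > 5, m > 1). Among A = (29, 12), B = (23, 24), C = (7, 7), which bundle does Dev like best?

Bundle B

Evaluate utility at each bundle:
U(A) = 2904.
U(B) = 9522.
U(C) = 72.
Highest utility is B, so B ≻ A ≻ C.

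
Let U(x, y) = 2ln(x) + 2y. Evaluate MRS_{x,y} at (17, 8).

MU_x = 2/x, MU_y = 2.
MRS = 2/x ÷ 2.
At (17, 8): MRS = 1/17.
That is, one extra unit of x is worth 1/17 units of y at the margin.

MRS = 1/17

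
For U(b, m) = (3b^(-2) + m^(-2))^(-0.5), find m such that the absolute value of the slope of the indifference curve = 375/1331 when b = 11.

For CES with ρ = -2, MRS = (3/1)·(m/b)^3.
Setting (3/1)·(m/11)^3 = 375/1331 gives (m/11)^3 = 125/1331, so m/11 = 5/11 and m = 5.

m = 5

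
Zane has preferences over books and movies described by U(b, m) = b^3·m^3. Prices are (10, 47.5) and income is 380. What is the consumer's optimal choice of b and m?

b* = 19, m* = 4

MU_b = 3·b^2·m^3 and MU_m = 3·b^3·m^2.
MRS = MU_b/MU_m = m/b.
Tangency: set MRS = p_b/p_m = 10/47.5 = 4/19.
So m/b = 4/19, i.e. m = (4/19)·b.
Substitute into the budget 10·b + 47.5·m = 380: 20·b = 380, so b* = 19.
Then m* = (4/19)·19 = 4.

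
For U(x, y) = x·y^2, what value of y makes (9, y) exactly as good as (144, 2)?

y = 8

U(144, 2) = 576.
Set U(9, y) = 576 and solve.
With x = 9: y^2 = 576/9 = 64; taking the square root, y = 8.
Check: U(9, 8) = 576.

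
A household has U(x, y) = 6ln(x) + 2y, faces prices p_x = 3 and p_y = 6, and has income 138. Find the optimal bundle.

MU_x = 6/x, MU_y = 2.
MRS = 6/x ÷ 2.
Tangency: set MRS = p_x/p_y = 3/6 = 0.5.
MRS depends only on x: 3/x = 0.5 ⇒ x* = 3/0.5 = 6.
From the budget, 6·y = 138 − 3·6 = 120, so y* = 20.

x* = 6, y* = 20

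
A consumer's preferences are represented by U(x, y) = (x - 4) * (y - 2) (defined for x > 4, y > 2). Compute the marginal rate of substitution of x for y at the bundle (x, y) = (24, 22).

MRS = 1

MU_x = (y−2), MU_y = (x−4).
MRS = (y−2)/(x−4).
At (24, 22): MRS = 1.
That is, one extra unit of x is worth 1 units of y at the margin.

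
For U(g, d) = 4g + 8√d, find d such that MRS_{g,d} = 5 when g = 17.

d = 25

MU_g = 4, MU_d = 8/(2√d).
MRS = 4 ÷ (8/(2√d)).
MRS depends only on d: √d = 5 ⇒ √d = 5 ⇒ d = 25.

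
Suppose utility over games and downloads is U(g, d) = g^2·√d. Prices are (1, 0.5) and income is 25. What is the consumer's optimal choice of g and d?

MU_g = 2·g·√d and MU_d = 0.5·g^2·d^(-0.5).
MRS = MU_g/MU_d = (4)·d/g.
Tangency: set MRS = p_g/p_d = 1/0.5 = 2.
So (4)·d/g = 2, i.e. d = 0.5·g.
Substitute into the budget 1·g + 0.5·d = 25: 1.25·g = 25, so g* = 20.
Then d* = 0.5·20 = 10.

g* = 20, d* = 10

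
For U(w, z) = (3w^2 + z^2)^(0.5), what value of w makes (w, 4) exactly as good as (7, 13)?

w = 10

U depends on (w, z) only through S = 3w^2 + z^2, so equal utility means equal S. At (7, 13): S = 316.
With z = 4: 4^2 = 16, so 3w^2 = 316 − 16 = 300, i.e. w^2 = 100.
Hence w = √100 = 10.
Check: U(10, 4) = 17.7764.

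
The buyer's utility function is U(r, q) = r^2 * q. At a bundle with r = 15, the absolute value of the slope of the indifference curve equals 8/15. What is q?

MU_r = 2·r·q and MU_q = r^2.
MRS = MU_r/MU_q = (2/1)·q/r.
Substitute r = 15: MRS = q/7.5. Setting q/7.5 = 8/15 gives q = (8/15)·7.5 = 4.

q = 4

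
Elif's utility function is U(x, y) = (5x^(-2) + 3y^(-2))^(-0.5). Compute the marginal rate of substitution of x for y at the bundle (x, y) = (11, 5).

For CES with ρ = -2, MRS = (5/3)·(y/x)^3.
At (11, 5): MRS = 625/3993.
The indifference curve has slope −625/3993 at this bundle.

MRS = 625/3993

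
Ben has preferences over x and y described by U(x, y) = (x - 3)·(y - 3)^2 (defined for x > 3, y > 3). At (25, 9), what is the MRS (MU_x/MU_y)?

MRS = 3/22

MU_x = (y−3)^2, MU_y = 2·(x−3)·(y−3).
MRS = (1/2)·(y−3)/(x−3).
At (25, 9): MRS = 3/22.
So at (25, 9) the consumer would give up 3/22 units of y for one more unit of x.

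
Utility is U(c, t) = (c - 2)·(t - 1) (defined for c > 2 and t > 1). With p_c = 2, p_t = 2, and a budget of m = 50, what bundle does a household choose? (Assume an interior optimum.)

MU_c = (t−1), MU_t = (c−2).
MRS = (t−1)/(c−2).
Tangency: set MRS = p_c/p_t = 2/2 = 1.
So (t − 1)/(c − 2) = 1, i.e. (t − 1) = (c − 2).
Rewrite the budget in excess-of-subsistence terms: 2·(c − 2) + 2·(t − 1) = 50 − 2·2 − 2·1 = 44.
Substituting, 4·(c − 2) = 44, so c − 2 = 11 and c* = 13.
Then t − 1 = 11, so t* = 12.

c* = 13, t* = 12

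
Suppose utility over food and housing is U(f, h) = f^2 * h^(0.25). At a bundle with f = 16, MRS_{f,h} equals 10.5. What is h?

h = 21

MU_f = 2·f·h^(0.25) and MU_h = 0.25·f^2·h^(-0.75).
MRS = MU_f/MU_h = (8)·h/f.
Substitute f = 16: MRS = h/2. Setting h/2 = 10.5 gives h = 10.5·2 = 21.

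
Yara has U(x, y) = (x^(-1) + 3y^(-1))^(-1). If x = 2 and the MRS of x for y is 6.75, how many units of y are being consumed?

For CES with ρ = -1, MRS = (1/3)·(y/x)^2.
Setting (1/3)·(y/2)^2 = 6.75 gives (y/2)^2 = 20.25, so y/2 = 4.5 and y = 9.

y = 9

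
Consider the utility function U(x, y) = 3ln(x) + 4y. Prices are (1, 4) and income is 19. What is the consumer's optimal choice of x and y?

x* = 3, y* = 4

MU_x = 3/x, MU_y = 4.
MRS = 3/x ÷ 4.
Tangency: set MRS = p_x/p_y = 1/4 = 0.25.
MRS depends only on x: 0.75/x = 0.25 ⇒ x* = 0.75/0.25 = 3.
From the budget, 4·y = 19 − 1·3 = 16, so y* = 4.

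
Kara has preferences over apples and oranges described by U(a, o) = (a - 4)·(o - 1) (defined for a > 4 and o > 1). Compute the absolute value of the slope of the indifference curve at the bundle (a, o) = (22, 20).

MU_a = (o−1), MU_o = (a−4).
MRS = (o−1)/(a−4).
At (22, 20): MRS = 19/18.
That is, one extra unit of a is worth 19/18 units of o at the margin.

MRS = 19/18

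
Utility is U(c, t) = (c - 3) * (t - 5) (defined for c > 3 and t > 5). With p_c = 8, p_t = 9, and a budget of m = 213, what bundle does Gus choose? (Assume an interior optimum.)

c* = 12, t* = 13

MU_c = (t−5), MU_t = (c−3).
MRS = (t−5)/(c−3).
Tangency: set MRS = p_c/p_t = 8/9.
So (t − 5)/(c − 3) = 8/9, i.e. (t − 5) = (8/9)·(c − 3).
Rewrite the budget in excess-of-subsistence terms: 8·(c − 3) + 9·(t − 5) = 213 − 8·3 − 9·5 = 144.
Substituting, 16·(c − 3) = 144, so c − 3 = 9 and c* = 12.
Then t − 5 = (8/9)·9 = 8, so t* = 13.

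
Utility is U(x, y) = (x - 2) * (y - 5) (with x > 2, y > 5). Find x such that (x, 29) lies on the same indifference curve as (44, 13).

x = 16

U(44, 13) = 336.
Set U(x, 29) = 336 and solve.
With y = 29: (29 − 5) = 24, so (x − 2) = 336/24 = 14.
So x = 2 + 14 = 16.
Check: U(16, 29) = 336.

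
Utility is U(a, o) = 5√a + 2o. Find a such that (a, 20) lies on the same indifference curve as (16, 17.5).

U(16, 17.5) = 55.
Set U(a, 20) = 55 and solve.
With o = 20: 5√a = 55 − 2·20 = 15, so √a = 3 and a = 9.
Check: U(9, 20) = 55.

a = 9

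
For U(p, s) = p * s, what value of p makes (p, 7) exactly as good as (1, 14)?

p = 2

U(1, 14) = 14.
Set U(p, 7) = 14 and solve.
With s = 7: p = 14/7 = 2.
Check: U(2, 7) = 14.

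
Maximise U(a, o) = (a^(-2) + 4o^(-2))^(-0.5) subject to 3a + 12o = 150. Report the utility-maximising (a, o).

For CES with ρ = -2, MRS = (1/4)·(o/a)^3.
Tangency: set MRS = p_a/p_o = 3/12 = 0.25.
So (o/a)^3 = 1; taking the cube root, o/a = 1, i.e. o = a.
Substitute into the budget 3·a + 12·o = 150: 15·a = 150, so a* = 10 and o* = 10.

a* = 10, o* = 10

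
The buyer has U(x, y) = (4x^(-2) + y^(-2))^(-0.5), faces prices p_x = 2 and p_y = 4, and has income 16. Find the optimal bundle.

x* = 4, y* = 2

For CES with ρ = -2, MRS = (4/1)·(y/x)^3.
Tangency: set MRS = p_x/p_y = 2/4 = 0.5.
So (y/x)^3 = 0.125; taking the cube root, y/x = 0.5, i.e. y = 0.5·x.
Substitute into the budget 2·x + 4·y = 16: 4·x = 16, so x* = 4 and y* = 0.5·4 = 2.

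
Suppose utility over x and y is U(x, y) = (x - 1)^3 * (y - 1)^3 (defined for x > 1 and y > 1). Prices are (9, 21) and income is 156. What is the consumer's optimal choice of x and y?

MU_x = 3·(x−1)^2·(y−1)^3, MU_y = 3·(x−1)^3·(y−1)^2.
MRS = (y−1)/(x−1).
Tangency: set MRS = p_x/p_y = 9/21 = 3/7.
So (y − 1)/(x − 1) = 3/7, i.e. (y − 1) = (3/7)·(x − 1).
Rewrite the budget in excess-of-subsistence terms: 9·(x − 1) + 21·(y − 1) = 156 − 9·1 − 21·1 = 126.
Substituting, 18·(x − 1) = 126, so x − 1 = 7 and x* = 8.
Then y − 1 = (3/7)·7 = 3, so y* = 4.

x* = 8, y* = 4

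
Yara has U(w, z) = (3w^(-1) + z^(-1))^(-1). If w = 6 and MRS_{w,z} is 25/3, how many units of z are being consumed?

z = 10

For CES with ρ = -1, MRS = (3/1)·(z/w)^2.
Setting (3/1)·(z/6)^2 = 25/3 gives (z/6)^2 = 25/9, so z/6 = 5/3 and z = 10.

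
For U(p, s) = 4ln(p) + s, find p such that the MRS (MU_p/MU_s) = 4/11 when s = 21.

MU_p = 4/p, MU_s = 1.
MRS = 4/p ÷ 1.
MRS depends only on p: 4/p = 4/11 ⇒ p = 4/(4/11) = 11.

p = 11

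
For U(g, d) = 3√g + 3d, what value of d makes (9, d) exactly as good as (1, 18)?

d = 16

U(1, 18) = 57.
Set U(9, d) = 57 and solve.
With g = 9: √9 = 3, so 3d = 57 − 3·3 = 48 and d = 16.
Check: U(9, 16) = 57.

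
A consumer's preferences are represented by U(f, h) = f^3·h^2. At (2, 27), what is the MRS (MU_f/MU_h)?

MU_f = 3·f^2·h^2 and MU_h = 2·f^3·h.
MRS = MU_f/MU_h = (3/2)·h/f.
At (2, 27): MRS = 20.25.
That is, one extra unit of f is worth 20.25 units of h at the margin.

MRS = 20.25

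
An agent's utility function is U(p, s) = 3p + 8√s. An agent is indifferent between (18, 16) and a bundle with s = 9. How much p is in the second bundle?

U(18, 16) = 86.
Set U(p, 9) = 86 and solve.
With s = 9: √9 = 3, so 3p = 86 − 8·3 = 62 and p = 62/3.
Check: U(62/3, 9) = 86.

p = 62/3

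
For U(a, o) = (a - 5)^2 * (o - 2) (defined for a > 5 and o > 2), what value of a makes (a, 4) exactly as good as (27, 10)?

U(27, 10) = 3872.
Set U(a, 4) = 3872 and solve.
With o = 4: (4 − 2) = 2, so (a − 5)^2 = 3872/2 = 1936.
Taking the square root (with a > 5): a − 5 = 44, so a = 49.
Check: U(49, 4) = 3872.

a = 49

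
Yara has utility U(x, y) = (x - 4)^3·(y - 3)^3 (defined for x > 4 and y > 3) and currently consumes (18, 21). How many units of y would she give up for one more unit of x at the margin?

MU_x = 3·(x−4)^2·(y−3)^3, MU_y = 3·(x−4)^3·(y−3)^2.
MRS = (y−3)/(x−4).
At (18, 21): MRS = 9/7.
So at (18, 21) the consumer would give up 9/7 units of y for one more unit of x.

MRS = 9/7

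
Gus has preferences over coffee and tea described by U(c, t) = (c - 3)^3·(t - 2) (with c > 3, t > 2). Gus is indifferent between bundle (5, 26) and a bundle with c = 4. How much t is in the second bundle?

t = 194

U(5, 26) = 192.
Set U(4, t) = 192 and solve.
With c = 4: (4 − 3)^3 = 1, so (t − 2) = 192/1 = 192.
So t = 2 + 192 = 194.
Check: U(4, 194) = 192.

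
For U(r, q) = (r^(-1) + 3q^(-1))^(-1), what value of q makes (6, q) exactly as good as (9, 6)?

U depends on (r, q) only through S = r^(-1) + 3q^(-1), so equal utility means equal S. At (9, 6): S = 11/18.
With r = 6: 6^(-1) = 1/6, so 3q^(-1) = 11/18 − 1/6 = 4/9, i.e. q^(-1) = 4/27.
Hence q = 1/(4/27) = 6.75.
Check: U(6, 6.75) = 1.6364.

q = 6.75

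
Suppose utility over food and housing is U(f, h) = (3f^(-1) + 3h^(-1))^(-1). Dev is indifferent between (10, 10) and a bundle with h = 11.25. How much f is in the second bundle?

U depends on (f, h) only through S = 3f^(-1) + 3h^(-1), so equal utility means equal S. At (10, 10): S = 0.6.
With h = 11.25: 3·11.25^(-1) = 4/15, so 3f^(-1) = 0.6 − 4/15 = 1/3, i.e. f^(-1) = 1/9.
Hence f = 1/(1/9) = 9.
Check: U(9, 11.25) = 1.6667.

f = 9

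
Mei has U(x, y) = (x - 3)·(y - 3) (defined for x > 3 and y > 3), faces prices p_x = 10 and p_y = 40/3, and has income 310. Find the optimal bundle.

MU_x = (y−3), MU_y = (x−3).
MRS = (y−3)/(x−3).
Tangency: set MRS = p_x/p_y = 10/(40/3) = 0.75.
So (y − 3)/(x − 3) = 0.75, i.e. (y − 3) = 0.75·(x − 3).
Rewrite the budget in excess-of-subsistence terms: 10·(x − 3) + (40/3)·(y − 3) = 310 − 10·3 − (40/3)·3 = 240.
Substituting, 20·(x − 3) = 240, so x − 3 = 12 and x* = 15.
Then y − 3 = 0.75·12 = 9, so y* = 12.

x* = 15, y* = 12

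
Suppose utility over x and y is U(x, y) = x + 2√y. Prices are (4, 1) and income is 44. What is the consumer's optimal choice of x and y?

x* = 7, y* = 16

MU_x = 1, MU_y = 2/(2√y).
MRS = 1 ÷ (2/(2√y)).
Tangency: set MRS = p_x/p_y = 4/1 = 4.
MRS depends only on y: √y = 4 ⇒ √y = 4 ⇒ y* = 16.
From the budget, 4·x = 44 − 1·16 = 28, so x* = 7.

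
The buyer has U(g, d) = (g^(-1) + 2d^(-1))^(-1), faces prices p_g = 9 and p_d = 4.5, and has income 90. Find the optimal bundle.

For CES with ρ = -1, MRS = (1/2)·(d/g)^2.
Tangency: set MRS = p_g/p_d = 9/4.5 = 2.
So (d/g)^2 = 4; taking the square root, d/g = 2, i.e. d = 2·g.
Substitute into the budget 9·g + 4.5·d = 90: 18·g = 90, so g* = 5 and d* = 2·5 = 10.

g* = 5, d* = 10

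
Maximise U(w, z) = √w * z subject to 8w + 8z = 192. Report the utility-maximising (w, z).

MU_w = 0.5·w^(-0.5)·z and MU_z = √w.
MRS = MU_w/MU_z = (0.5)·z/w.
Tangency: set MRS = p_w/p_z = 8/8 = 1.
So (0.5)·z/w = 1, i.e. z = 2·w.
Substitute into the budget 8·w + 8·z = 192: 24·w = 192, so w* = 8.
Then z* = 2·8 = 16.

w* = 8, z* = 16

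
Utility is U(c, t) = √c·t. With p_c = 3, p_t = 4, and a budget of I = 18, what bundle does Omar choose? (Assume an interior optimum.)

MU_c = 0.5·c^(-0.5)·t and MU_t = √c.
MRS = MU_c/MU_t = (0.5)·t/c.
Tangency: set MRS = p_c/p_t = 3/4 = 0.75.
So (0.5)·t/c = 0.75, i.e. t = 1.5·c.
Substitute into the budget 3·c + 4·t = 18: 9·c = 18, so c* = 2.
Then t* = 1.5·2 = 3.

c* = 2, t* = 3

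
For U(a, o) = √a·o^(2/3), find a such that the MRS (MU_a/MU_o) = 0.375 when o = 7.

MU_a = 0.5·a^(-0.5)·o^(2/3) and MU_o = 2/3·√a·o^(-1/3).
MRS = MU_a/MU_o = (0.75)·o/a.
Substitute o = 7: MRS = 5.25/a. Setting 5.25/a = 0.375 gives a = 5.25/0.375 = 14.

a = 14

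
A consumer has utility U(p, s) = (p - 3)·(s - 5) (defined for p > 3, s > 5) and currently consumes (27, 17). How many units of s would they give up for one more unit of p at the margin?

MU_p = (s−5), MU_s = (p−3).
MRS = (s−5)/(p−3).
At (27, 17): MRS = 0.5.
So at (27, 17) the consumer would give up 0.5 units of s for one more unit of p.

MRS = 0.5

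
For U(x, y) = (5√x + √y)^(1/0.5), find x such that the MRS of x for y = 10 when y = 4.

For CES with ρ = 0.5, MRS = (5/1)·√(y/x).
Setting (5/1)·√(4/x) = 10 gives √(4/x) = 2, so 4/x = 4 and x = 1.

x = 1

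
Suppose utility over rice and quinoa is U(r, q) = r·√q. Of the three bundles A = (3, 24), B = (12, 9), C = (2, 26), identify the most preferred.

Bundle B

Evaluate utility at each bundle:
U(A) = 14.697.
U(B) = 36.000.
U(C) = 10.198.
Highest utility is B, so B ≻ A ≻ C.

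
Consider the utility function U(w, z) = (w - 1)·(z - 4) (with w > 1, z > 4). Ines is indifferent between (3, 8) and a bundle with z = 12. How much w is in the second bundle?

U(3, 8) = 8.
Set U(w, 12) = 8 and solve.
With z = 12: (12 − 4) = 8, so (w − 1) = 8/8 = 1.
So w = 1 + 1 = 2.
Check: U(2, 12) = 8.

w = 2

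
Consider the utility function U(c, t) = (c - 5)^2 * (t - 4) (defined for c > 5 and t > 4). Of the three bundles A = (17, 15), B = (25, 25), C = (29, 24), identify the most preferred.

Bundle C

Evaluate utility at each bundle:
U(A) = 1584.
U(B) = 8400.
U(C) = 11520.
Highest utility is C, so C ≻ B ≻ A.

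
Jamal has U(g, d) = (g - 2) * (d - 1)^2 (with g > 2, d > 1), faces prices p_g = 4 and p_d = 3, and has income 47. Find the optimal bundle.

g* = 5, d* = 9

MU_g = (d−1)^2, MU_d = 2·(g−2)·(d−1).
MRS = (1/2)·(d−1)/(g−2).
Tangency: set MRS = p_g/p_d = 4/3.
So (1/2)·(d − 1)/(g − 2) = 4/3, i.e. (d − 1) = (8/3)·(g − 2).
Rewrite the budget in excess-of-subsistence terms: 4·(g − 2) + 3·(d − 1) = 47 − 4·2 − 3·1 = 36.
Substituting, 12·(g − 2) = 36, so g − 2 = 3 and g* = 5.
Then d − 1 = (8/3)·3 = 8, so d* = 9.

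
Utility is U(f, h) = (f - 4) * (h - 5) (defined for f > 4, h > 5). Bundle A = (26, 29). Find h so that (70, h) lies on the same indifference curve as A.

h = 13

U(26, 29) = 528.
Set U(70, h) = 528 and solve.
With f = 70: (70 − 4) = 66, so (h − 5) = 528/66 = 8.
So h = 5 + 8 = 13.
Check: U(70, 13) = 528.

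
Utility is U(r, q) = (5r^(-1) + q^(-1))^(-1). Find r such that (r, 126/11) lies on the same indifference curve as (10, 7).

r = 9

U depends on (r, q) only through S = 5r^(-1) + q^(-1), so equal utility means equal S. At (10, 7): S = 9/14.
With q = 126/11: (126/11)^(-1) = 11/126, so 5r^(-1) = 9/14 − 11/126 = 5/9, i.e. r^(-1) = 1/9.
Hence r = 1/(1/9) = 9.
Check: U(9, 126/11) = 1.5556.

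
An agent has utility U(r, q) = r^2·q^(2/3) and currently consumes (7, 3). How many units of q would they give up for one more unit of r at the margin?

MU_r = 2·r·q^(2/3) and MU_q = 2/3·r^2·q^(-1/3).
MRS = MU_r/MU_q = (3)·q/r.
At (7, 3): MRS = 9/7.
That is, one extra unit of r is worth 9/7 units of q at the margin.

MRS = 9/7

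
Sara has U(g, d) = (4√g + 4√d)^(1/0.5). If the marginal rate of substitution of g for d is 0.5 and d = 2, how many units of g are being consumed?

For CES with ρ = 0.5, MRS = √(d/g).
Setting √(2/g) = 0.5 gives 2/g = 0.25 and g = 8.

g = 8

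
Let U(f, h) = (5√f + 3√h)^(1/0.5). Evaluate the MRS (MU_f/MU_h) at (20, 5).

For CES with ρ = 0.5, MRS = (5/3)·√(h/f).
At (20, 5): MRS = 5/6.
That is, one extra unit of f is worth 5/6 units of h at the margin.

MRS = 5/6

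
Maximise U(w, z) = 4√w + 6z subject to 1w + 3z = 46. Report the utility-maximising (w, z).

MU_w = 4/(2√w), MU_z = 6.
MRS = 4/(2√w) ÷ 6.
Tangency: set MRS = p_w/p_z = 1/3.
MRS depends only on w: (1/3)/√w = 1/3 ⇒ √w = (1/3)/(1/3) = 1 ⇒ w* = 1.
From the budget, 3·z = 46 − 1·1 = 45, so z* = 15.

w* = 1, z* = 15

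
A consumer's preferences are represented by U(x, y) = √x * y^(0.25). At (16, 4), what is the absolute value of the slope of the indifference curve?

MU_x = 0.5·x^(-0.5)·y^(0.25) and MU_y = 0.25·√x·y^(-0.75).
MRS = MU_x/MU_y = (2)·y/x.
At (16, 4): MRS = 0.5.
The indifference curve has slope −0.5 at this bundle.

MRS = 0.5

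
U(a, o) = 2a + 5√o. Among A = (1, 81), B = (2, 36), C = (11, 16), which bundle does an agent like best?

Evaluate utility at each bundle:
U(A) = 47.000.
U(B) = 34.000.
U(C) = 42.000.
Highest utility is A, so A ≻ C ≻ B.

Bundle A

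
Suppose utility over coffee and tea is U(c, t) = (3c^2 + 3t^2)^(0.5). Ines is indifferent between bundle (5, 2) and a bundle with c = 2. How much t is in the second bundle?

t = 5

U depends on (c, t) only through S = 3c^2 + 3t^2, so equal utility means equal S. At (5, 2): S = 87.
With c = 2: 3·2^2 = 12, so 3t^2 = 87 − 12 = 75, i.e. t^2 = 25.
Hence t = √25 = 5.
Check: U(2, 5) = 9.3274.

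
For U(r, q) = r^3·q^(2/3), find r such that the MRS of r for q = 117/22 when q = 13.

r = 11

MU_r = 3·r^2·q^(2/3) and MU_q = 2/3·r^3·q^(-1/3).
MRS = MU_r/MU_q = (4.5)·q/r.
Substitute q = 13: MRS = 58.5/r. Setting 58.5/r = 117/22 gives r = 58.5/(117/22) = 11.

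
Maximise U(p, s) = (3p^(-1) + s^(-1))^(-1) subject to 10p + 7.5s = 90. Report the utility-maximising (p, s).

For CES with ρ = -1, MRS = (3/1)·(s/p)^2.
Tangency: set MRS = p_p/p_s = 10/7.5 = 4/3.
So (s/p)^2 = 4/9; taking the square root, s/p = 2/3, i.e. s = (2/3)·p.
Substitute into the budget 10·p + 7.5·s = 90: 15·p = 90, so p* = 6 and s* = (2/3)·6 = 4.

p* = 6, s* = 4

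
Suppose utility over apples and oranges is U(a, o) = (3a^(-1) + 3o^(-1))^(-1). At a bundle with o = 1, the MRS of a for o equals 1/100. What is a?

a = 10

For CES with ρ = -1, MRS = (o/a)^2.
Setting (1/a)^2 = 1/100 gives 1/a = 0.1 and a = 10.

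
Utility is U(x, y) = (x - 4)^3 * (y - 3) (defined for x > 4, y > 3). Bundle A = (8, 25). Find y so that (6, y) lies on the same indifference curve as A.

y = 179

U(8, 25) = 1408.
Set U(6, y) = 1408 and solve.
With x = 6: (6 − 4)^3 = 8, so (y − 3) = 1408/8 = 176.
So y = 3 + 176 = 179.
Check: U(6, 179) = 1408.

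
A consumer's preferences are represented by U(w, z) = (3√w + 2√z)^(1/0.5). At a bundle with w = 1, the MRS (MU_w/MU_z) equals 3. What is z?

For CES with ρ = 0.5, MRS = (3/2)·√(z/w).
Setting (3/2)·√(z/1) = 3 gives √(z/1) = 2, so z/1 = 4 and z = 4.

z = 4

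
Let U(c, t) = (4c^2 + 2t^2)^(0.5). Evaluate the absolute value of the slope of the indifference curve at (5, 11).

For CES with ρ = 2, MRS = (4/2)·(t/c)^(-1).
At (5, 11): MRS = 10/11.
The indifference curve has slope −10/11 at this bundle.

MRS = 10/11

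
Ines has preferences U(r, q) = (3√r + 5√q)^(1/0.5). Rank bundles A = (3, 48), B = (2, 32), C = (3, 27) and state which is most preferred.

Bundle A

Evaluate utility at each bundle:
U(A) = 1587.000.
U(B) = 1058.000.
U(C) = 972.000.
Highest utility is A, so A ≻ B ≻ C.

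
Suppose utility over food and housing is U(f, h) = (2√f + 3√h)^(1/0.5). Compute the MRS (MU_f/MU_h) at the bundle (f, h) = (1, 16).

MRS = 8/3

For CES with ρ = 0.5, MRS = (2/3)·√(h/f).
At (1, 16): MRS = 8/3.
That is, one extra unit of f is worth 8/3 units of h at the margin.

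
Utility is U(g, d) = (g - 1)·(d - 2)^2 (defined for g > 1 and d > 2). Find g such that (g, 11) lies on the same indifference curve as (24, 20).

U(24, 20) = 7452.
Set U(g, 11) = 7452 and solve.
With d = 11: (11 − 2)^2 = 81, so (g − 1) = 7452/81 = 92.
So g = 1 + 92 = 93.
Check: U(93, 11) = 7452.

g = 93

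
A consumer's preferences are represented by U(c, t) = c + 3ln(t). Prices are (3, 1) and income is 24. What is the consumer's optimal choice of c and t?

c* = 5, t* = 9

MU_c = 1, MU_t = 3/t.
MRS = 1 ÷ (3/t).
Tangency: set MRS = p_c/p_t = 3/1 = 3.
MRS depends only on t: (1/3)·t = 3 ⇒ t* = 3/(1/3) = 9.
From the budget, 3·c = 24 − 1·9 = 15, so c* = 5.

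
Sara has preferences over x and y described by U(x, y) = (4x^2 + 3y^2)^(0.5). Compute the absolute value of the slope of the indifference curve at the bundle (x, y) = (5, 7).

MRS = 20/21

For CES with ρ = 2, MRS = (4/3)·(y/x)^(-1).
At (5, 7): MRS = 20/21.
So at (5, 7) the consumer would give up 20/21 units of y for one more unit of x.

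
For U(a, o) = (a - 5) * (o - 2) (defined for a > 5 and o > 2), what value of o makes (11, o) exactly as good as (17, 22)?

U(17, 22) = 240.
Set U(11, o) = 240 and solve.
With a = 11: (11 − 5) = 6, so (o − 2) = 240/6 = 40.
So o = 2 + 40 = 42.
Check: U(11, 42) = 240.

o = 42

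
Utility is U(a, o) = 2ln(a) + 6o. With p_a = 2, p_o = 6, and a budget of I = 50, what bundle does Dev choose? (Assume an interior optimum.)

a* = 1, o* = 8

MU_a = 2/a, MU_o = 6.
MRS = 2/a ÷ 6.
Tangency: set MRS = p_a/p_o = 2/6 = 1/3.
MRS depends only on a: (1/3)/a = 1/3 ⇒ a* = (1/3)/(1/3) = 1.
From the budget, 6·o = 50 − 2·1 = 48, so o* = 8.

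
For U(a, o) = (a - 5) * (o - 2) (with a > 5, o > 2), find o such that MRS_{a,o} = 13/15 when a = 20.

MU_a = (o−2), MU_o = (a−5).
MRS = (o−2)/(a−5).
Substitute a = 20: MRS = (o − 2)/15. Setting this equal to 13/15 gives o − 2 = (13/15)·15 = 13, so o = 15.

o = 15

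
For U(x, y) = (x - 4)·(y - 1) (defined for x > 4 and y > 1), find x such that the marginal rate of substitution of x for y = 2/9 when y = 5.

x = 22

MU_x = (y−1), MU_y = (x−4).
MRS = (y−1)/(x−4).
Substitute y = 5: MRS = 4/(x − 4). Setting this equal to 2/9 gives x − 4 = 4/(2/9) = 18, so x = 22.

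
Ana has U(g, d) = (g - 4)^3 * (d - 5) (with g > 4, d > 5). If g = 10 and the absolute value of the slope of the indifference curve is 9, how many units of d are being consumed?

d = 23

MU_g = 3·(g−4)^2·(d−5), MU_d = (g−4)^3.
MRS = (3/1)·(d−5)/(g−4).
Substitute g = 10: MRS = (d − 5)/2. Setting this equal to 9 gives d − 5 = 9·2 = 18, so d = 23.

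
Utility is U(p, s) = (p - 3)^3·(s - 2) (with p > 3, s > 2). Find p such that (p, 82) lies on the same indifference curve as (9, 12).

p = 6

U(9, 12) = 2160.
Set U(p, 82) = 2160 and solve.
With s = 82: (82 − 2) = 80, so (p − 3)^3 = 2160/80 = 27.
Taking the cube root (with p > 3): p − 3 = 3, so p = 6.
Check: U(6, 82) = 2160.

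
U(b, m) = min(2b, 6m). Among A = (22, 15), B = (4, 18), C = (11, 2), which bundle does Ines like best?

Bundle A

Evaluate utility at each bundle:
U(A) = 44.
U(B) = 8.
U(C) = 12.
Highest utility is A, so A ≻ C ≻ B.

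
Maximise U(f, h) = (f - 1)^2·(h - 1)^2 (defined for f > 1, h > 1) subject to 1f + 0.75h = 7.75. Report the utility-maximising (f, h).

f* = 4, h* = 5

MU_f = 2·(f−1)·(h−1)^2, MU_h = 2·(f−1)^2·(h−1).
MRS = (h−1)/(f−1).
Tangency: set MRS = p_f/p_h = 1/0.75 = 4/3.
So (h − 1)/(f − 1) = 4/3, i.e. (h − 1) = (4/3)·(f − 1).
Rewrite the budget in excess-of-subsistence terms: 1·(f − 1) + 0.75·(h − 1) = 7.75 − 1·1 − 0.75·1 = 6.
Substituting, 2·(f − 1) = 6, so f − 1 = 3 and f* = 4.
Then h − 1 = (4/3)·3 = 4, so h* = 5.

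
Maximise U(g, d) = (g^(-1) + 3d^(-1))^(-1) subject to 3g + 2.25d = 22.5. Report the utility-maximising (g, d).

g* = 3, d* = 6

For CES with ρ = -1, MRS = (1/3)·(d/g)^2.
Tangency: set MRS = p_g/p_d = 3/2.25 = 4/3.
So (d/g)^2 = 4; taking the square root, d/g = 2, i.e. d = 2·g.
Substitute into the budget 3·g + 2.25·d = 22.5: 7.5·g = 22.5, so g* = 3 and d* = 2·3 = 6.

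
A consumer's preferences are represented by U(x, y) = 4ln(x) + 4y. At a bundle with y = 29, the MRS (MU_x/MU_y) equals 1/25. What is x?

x = 25

MU_x = 4/x, MU_y = 4.
MRS = 4/x ÷ 4.
MRS depends only on x: 1/x = 1/25 ⇒ x = 1/(1/25) = 25.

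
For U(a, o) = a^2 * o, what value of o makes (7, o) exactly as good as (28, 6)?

U(28, 6) = 4704.
Set U(7, o) = 4704 and solve.
With a = 7: 7^2 = 49, so o = 4704/49 = 96.
Check: U(7, 96) = 4704.

o = 96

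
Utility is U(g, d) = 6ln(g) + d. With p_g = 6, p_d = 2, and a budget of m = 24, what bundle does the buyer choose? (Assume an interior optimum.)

g* = 2, d* = 6

MU_g = 6/g, MU_d = 1.
MRS = 6/g ÷ 1.
Tangency: set MRS = p_g/p_d = 6/2 = 3.
MRS depends only on g: 6/g = 3 ⇒ g* = 6/3 = 2.
From the budget, 2·d = 24 − 6·2 = 12, so d* = 6.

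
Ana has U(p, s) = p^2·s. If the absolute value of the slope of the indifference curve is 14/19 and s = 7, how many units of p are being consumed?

p = 19

MU_p = 2·p·s and MU_s = p^2.
MRS = MU_p/MU_s = (2/1)·s/p.
Substitute s = 7: MRS = 14/p. Setting 14/p = 14/19 gives p = 14/(14/19) = 19.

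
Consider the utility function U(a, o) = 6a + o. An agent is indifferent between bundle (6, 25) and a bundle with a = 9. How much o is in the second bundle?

U(6, 25) = 61.
Set U(9, o) = 61 and solve.
6·9 + o = 61 ⇒ o = 7 ⇒ o = 7.
Check: U(9, 7) = 61.

o = 7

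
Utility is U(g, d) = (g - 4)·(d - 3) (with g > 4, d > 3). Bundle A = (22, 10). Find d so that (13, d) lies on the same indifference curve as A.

d = 17

U(22, 10) = 126.
Set U(13, d) = 126 and solve.
With g = 13: (13 − 4) = 9, so (d − 3) = 126/9 = 14.
So d = 3 + 14 = 17.
Check: U(13, 17) = 126.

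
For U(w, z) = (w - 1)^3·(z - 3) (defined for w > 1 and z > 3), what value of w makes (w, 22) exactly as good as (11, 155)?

w = 21

U(11, 155) = 152000.
Set U(w, 22) = 152000 and solve.
With z = 22: (22 − 3) = 19, so (w − 1)^3 = 152000/19 = 8000.
Taking the cube root (with w > 1): w − 1 = 20, so w = 21.
Check: U(21, 22) = 152000.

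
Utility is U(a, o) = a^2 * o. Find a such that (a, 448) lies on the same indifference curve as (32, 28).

a = 8

U(32, 28) = 28672.
Set U(a, 448) = 28672 and solve.
With o = 448: a^2 = 28672/448 = 64; taking the square root, a = 8.
Check: U(8, 448) = 28672.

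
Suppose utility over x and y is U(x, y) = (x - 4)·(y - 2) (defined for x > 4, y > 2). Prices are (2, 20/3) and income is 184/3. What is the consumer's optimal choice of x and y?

x* = 14, y* = 5

MU_x = (y−2), MU_y = (x−4).
MRS = (y−2)/(x−4).
Tangency: set MRS = p_x/p_y = 2/(20/3) = 0.3.
So (y − 2)/(x − 4) = 0.3, i.e. (y − 2) = 0.3·(x − 4).
Rewrite the budget in excess-of-subsistence terms: 2·(x − 4) + (20/3)·(y − 2) = 184/3 − 2·4 − (20/3)·2 = 40.
Substituting, 4·(x − 4) = 40, so x − 4 = 10 and x* = 14.
Then y − 2 = 0.3·10 = 3, so y* = 5.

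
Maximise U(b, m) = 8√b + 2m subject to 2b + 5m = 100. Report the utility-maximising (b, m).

b* = 25, m* = 10

MU_b = 8/(2√b), MU_m = 2.
MRS = 8/(2√b) ÷ 2.
Tangency: set MRS = p_b/p_m = 2/5 = 0.4.
MRS depends only on b: 2/√b = 0.4 ⇒ √b = 2/0.4 = 5 ⇒ b* = 25.
From the budget, 5·m = 100 − 2·25 = 50, so m* = 10.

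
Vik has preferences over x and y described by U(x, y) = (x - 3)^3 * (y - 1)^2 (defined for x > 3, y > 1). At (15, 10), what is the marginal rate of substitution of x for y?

MU_x = 3·(x−3)^2·(y−1)^2, MU_y = 2·(x−3)^3·(y−1).
MRS = (3/2)·(y−1)/(x−3).
At (15, 10): MRS = 1.125.
The indifference curve has slope −1.125 at this bundle.

MRS = 1.125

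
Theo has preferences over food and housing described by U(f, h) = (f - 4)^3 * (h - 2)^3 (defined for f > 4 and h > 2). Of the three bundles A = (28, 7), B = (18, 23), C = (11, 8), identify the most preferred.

Bundle B

Evaluate utility at each bundle:
U(A) = 1728000.
U(B) = 25412184.
U(C) = 74088.
Highest utility is B, so B ≻ A ≻ C.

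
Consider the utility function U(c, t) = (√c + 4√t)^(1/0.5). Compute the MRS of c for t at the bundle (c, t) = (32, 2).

For CES with ρ = 0.5, MRS = (1/4)·√(t/c).
At (32, 2): MRS = 1/16.
The indifference curve has slope −1/16 at this bundle.

MRS = 1/16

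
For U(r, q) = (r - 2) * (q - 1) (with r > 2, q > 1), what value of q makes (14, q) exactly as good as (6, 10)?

q = 4

U(6, 10) = 36.
Set U(14, q) = 36 and solve.
With r = 14: (14 − 2) = 12, so (q − 1) = 36/12 = 3.
So q = 1 + 3 = 4.
Check: U(14, 4) = 36.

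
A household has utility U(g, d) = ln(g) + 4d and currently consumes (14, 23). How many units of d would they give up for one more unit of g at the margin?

MRS = 1/56

MU_g = 1/g, MU_d = 4.
MRS = 1/g ÷ 4.
At (14, 23): MRS = 1/56.
The indifference curve has slope −1/56 at this bundle.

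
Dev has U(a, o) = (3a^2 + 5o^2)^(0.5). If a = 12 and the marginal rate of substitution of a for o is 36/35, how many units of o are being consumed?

For CES with ρ = 2, MRS = (3/5)·(o/a)^(-1).
Setting (3/5)·(o/12)^(-1) = 36/35 gives (o/12)^(-1) = 12/7, so o/12 = 7/12 and o = 7.

o = 7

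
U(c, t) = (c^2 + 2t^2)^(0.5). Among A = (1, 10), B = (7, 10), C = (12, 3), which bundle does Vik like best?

Evaluate utility at each bundle:
U(A) = 14.177.
U(B) = 15.780.
U(C) = 12.728.
Highest utility is B, so B ≻ A ≻ C.

Bundle B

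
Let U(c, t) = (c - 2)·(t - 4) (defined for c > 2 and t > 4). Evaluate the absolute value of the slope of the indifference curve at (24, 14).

MRS = 5/11

MU_c = (t−4), MU_t = (c−2).
MRS = (t−4)/(c−2).
At (24, 14): MRS = 5/11.
That is, one extra unit of c is worth 5/11 units of t at the margin.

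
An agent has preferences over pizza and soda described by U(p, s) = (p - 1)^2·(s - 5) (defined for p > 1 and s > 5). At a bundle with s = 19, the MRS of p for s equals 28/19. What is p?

MU_p = 2·(p−1)·(s−5), MU_s = (p−1)^2.
MRS = (2/1)·(s−5)/(p−1).
Substitute s = 19: MRS = 28/(p − 1). Setting this equal to 28/19 gives p − 1 = 28/(28/19) = 19, so p = 20.

p = 20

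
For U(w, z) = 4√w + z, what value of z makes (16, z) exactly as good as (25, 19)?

U(25, 19) = 39.
Set U(16, z) = 39 and solve.
With w = 16: √16 = 4, so z = 39 − 4·4 = 23.
Check: U(16, 23) = 39.

z = 23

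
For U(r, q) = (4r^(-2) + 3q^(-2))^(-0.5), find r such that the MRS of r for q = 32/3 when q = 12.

For CES with ρ = -2, MRS = (4/3)·(q/r)^3.
Setting (4/3)·(12/r)^3 = 32/3 gives (12/r)^3 = 8, so 12/r = 2 and r = 6.

r = 6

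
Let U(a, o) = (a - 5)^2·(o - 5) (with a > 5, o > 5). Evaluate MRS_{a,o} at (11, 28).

MRS = 23/3

MU_a = 2·(a−5)·(o−5), MU_o = (a−5)^2.
MRS = (2/1)·(o−5)/(a−5).
At (11, 28): MRS = 23/3.
So at (11, 28) the consumer would give up 23/3 units of o for one more unit of a.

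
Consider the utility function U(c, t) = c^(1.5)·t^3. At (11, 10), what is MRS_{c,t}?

MRS = 5/11

MU_c = 1.5·√c·t^3 and MU_t = 3·c^(1.5)·t^2.
MRS = MU_c/MU_t = (0.5)·t/c.
At (11, 10): MRS = 5/11.
So at (11, 10) the consumer would give up 5/11 units of t for one more unit of c.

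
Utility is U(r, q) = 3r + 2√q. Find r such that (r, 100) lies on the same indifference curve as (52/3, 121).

U(52/3, 121) = 74.
Set U(r, 100) = 74 and solve.
With q = 100: √100 = 10, so 3r = 74 − 2·10 = 54 and r = 18.
Check: U(18, 100) = 74.

r = 18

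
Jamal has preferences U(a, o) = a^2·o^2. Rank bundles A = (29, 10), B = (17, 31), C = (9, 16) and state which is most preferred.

Evaluate utility at each bundle:
U(A) = 84100.
U(B) = 277729.
U(C) = 20736.
Highest utility is B, so B ≻ A ≻ C.

Bundle B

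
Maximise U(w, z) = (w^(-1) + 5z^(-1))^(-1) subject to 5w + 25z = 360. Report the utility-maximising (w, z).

For CES with ρ = -1, MRS = (1/5)·(z/w)^2.
Tangency: set MRS = p_w/p_z = 5/25 = 0.2.
So (z/w)^2 = 1; taking the square root, z/w = 1, i.e. z = w.
Substitute into the budget 5·w + 25·z = 360: 30·w = 360, so w* = 12 and z* = 12.

w* = 12, z* = 12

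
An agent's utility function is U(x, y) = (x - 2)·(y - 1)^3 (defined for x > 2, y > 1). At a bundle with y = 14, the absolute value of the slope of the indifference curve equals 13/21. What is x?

x = 9

MU_x = (y−1)^3, MU_y = 3·(x−2)·(y−1)^2.
MRS = (1/3)·(y−1)/(x−2).
Substitute y = 14: MRS = (13/3)/(x − 2). Setting this equal to 13/21 gives x − 2 = (13/3)/(13/21) = 7, so x = 9.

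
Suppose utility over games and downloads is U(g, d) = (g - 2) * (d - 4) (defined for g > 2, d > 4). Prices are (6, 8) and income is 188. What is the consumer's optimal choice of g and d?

g* = 14, d* = 13

MU_g = (d−4), MU_d = (g−2).
MRS = (d−4)/(g−2).
Tangency: set MRS = p_g/p_d = 6/8 = 0.75.
So (d − 4)/(g − 2) = 0.75, i.e. (d − 4) = 0.75·(g − 2).
Rewrite the budget in excess-of-subsistence terms: 6·(g − 2) + 8·(d − 4) = 188 − 6·2 − 8·4 = 144.
Substituting, 12·(g − 2) = 144, so g − 2 = 12 and g* = 14.
Then d − 4 = 0.75·12 = 9, so d* = 13.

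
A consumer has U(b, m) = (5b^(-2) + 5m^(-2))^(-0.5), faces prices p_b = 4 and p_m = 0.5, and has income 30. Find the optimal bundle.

b* = 6, m* = 12

For CES with ρ = -2, MRS = (m/b)^3.
Tangency: set MRS = p_b/p_m = 4/0.5 = 8.
So (m/b)^3 = 8; taking the cube root, m/b = 2, i.e. m = 2·b.
Substitute into the budget 4·b + 0.5·m = 30: 5·b = 30, so b* = 6 and m* = 2·6 = 12.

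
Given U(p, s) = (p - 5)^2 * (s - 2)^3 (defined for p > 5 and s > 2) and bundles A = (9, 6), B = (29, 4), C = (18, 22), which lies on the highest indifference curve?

Evaluate utility at each bundle:
U(A) = 1024.
U(B) = 4608.
U(C) = 1352000.
Highest utility is C, so C ≻ B ≻ A.

Bundle C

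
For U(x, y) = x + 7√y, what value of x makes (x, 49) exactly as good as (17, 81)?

x = 31

U(17, 81) = 80.
Set U(x, 49) = 80 and solve.
With y = 49: √49 = 7, so x = 80 − 7·7 = 31.
Check: U(31, 49) = 80.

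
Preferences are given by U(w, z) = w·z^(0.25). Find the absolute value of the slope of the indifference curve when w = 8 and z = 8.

MU_w = z^(0.25) and MU_z = 0.25·w·z^(-0.75).
MRS = MU_w/MU_z = (4)·z/w.
At (8, 8): MRS = 4.
The indifference curve has slope −4 at this bundle.

MRS = 4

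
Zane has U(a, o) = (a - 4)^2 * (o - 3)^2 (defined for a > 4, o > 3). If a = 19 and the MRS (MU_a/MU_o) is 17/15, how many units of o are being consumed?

o = 20

MU_a = 2·(a−4)·(o−3)^2, MU_o = 2·(a−4)^2·(o−3).
MRS = (o−3)/(a−4).
Substitute a = 19: MRS = (o − 3)/15. Setting this equal to 17/15 gives o − 3 = (17/15)·15 = 17, so o = 20.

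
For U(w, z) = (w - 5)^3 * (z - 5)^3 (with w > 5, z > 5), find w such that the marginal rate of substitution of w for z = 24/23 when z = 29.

w = 28

MU_w = 3·(w−5)^2·(z−5)^3, MU_z = 3·(w−5)^3·(z−5)^2.
MRS = (z−5)/(w−5).
Substitute z = 29: MRS = 24/(w − 5). Setting this equal to 24/23 gives w − 5 = 24/(24/23) = 23, so w = 28.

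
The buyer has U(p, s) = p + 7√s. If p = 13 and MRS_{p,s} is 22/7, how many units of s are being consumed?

s = 121

MU_p = 1, MU_s = 7/(2√s).
MRS = 1 ÷ (7/(2√s)).
MRS depends only on s: (2/7)·√s = 22/7 ⇒ √s = (22/7)/(2/7) = 11 ⇒ s = 121.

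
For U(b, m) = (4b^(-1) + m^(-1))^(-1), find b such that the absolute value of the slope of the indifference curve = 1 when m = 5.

For CES with ρ = -1, MRS = (4/1)·(m/b)^2.
Setting (4/1)·(5/b)^2 = 1 gives (5/b)^2 = 0.25, so 5/b = 0.5 and b = 10.

b = 10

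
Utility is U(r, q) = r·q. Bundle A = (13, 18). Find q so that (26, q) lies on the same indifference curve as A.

q = 9

U(13, 18) = 234.
Set U(26, q) = 234 and solve.
With r = 26: q = 234/26 = 9.
Check: U(26, 9) = 234.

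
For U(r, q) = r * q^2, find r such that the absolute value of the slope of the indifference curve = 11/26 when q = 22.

MU_r = q^2 and MU_q = 2·r·q.
MRS = MU_r/MU_q = (1/2)·q/r.
Substitute q = 22: MRS = 11/r. Setting 11/r = 11/26 gives r = 11/(11/26) = 26.

r = 26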